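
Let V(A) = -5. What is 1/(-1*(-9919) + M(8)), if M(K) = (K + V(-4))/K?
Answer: 8/79355 ≈ 0.00010081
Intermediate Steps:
M(K) = (-5 + K)/K (M(K) = (K - 5)/K = (-5 + K)/K)
1/(-1*(-9919) + M(8)) = 1/(-1*(-9919) + (-5 + 8)/8) = 1/(9919 + (⅛)*3) = 1/(9919 + 3/8) = 1/(79355/8) = 8/79355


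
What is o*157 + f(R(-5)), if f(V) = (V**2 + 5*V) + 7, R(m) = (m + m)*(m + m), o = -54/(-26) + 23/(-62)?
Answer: 8684517/806 ≈ 10775.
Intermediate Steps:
o = 1375/806 (o = -54*(-1/26) + 23*(-1/62) = 27/13 - 23/62 = 1375/806 ≈ 1.7060)
R(m) = 4*m**2 (R(m) = (2*m)*(2*m) = 4*m**2)
f(V) = 7 + V**2 + 5*V
o*157 + f(R(-5)) = (1375/806)*157 + (7 + (4*(-5)**2)**2 + 5*(4*(-5)**2)) = 215875/806 + (7 + (4*25)**2 + 5*(4*25)) = 215875/806 + (7 + 100**2 + 5*100) = 215875/806 + (7 + 10000 + 500) = 215875/806 + 10507 = 8684517/806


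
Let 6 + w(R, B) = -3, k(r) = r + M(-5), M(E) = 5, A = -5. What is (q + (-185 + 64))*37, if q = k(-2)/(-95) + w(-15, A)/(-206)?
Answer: -87606121/19570 ≈ -4476.6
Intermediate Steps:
k(r) = 5 + r (k(r) = r + 5 = 5 + r)
w(R, B) = -9 (w(R, B) = -6 - 3 = -9)
q = 237/19570 (q = (5 - 2)/(-95) - 9/(-206) = 3*(-1/95) - 9*(-1/206) = -3/95 + 9/206 = 237/19570 ≈ 0.012110)
(q + (-185 + 64))*37 = (237/19570 + (-185 + 64))*37 = (237/19570 - 121)*37 = -2367733/19570*37 = -87606121/19570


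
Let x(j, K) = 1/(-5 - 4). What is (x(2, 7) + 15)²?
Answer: 17956/81 ≈ 221.68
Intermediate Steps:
x(j, K) = -⅑ (x(j, K) = 1/(-9) = -⅑)
(x(2, 7) + 15)² = (-⅑ + 15)² = (134/9)² = 17956/81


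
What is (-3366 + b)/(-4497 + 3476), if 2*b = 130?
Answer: 3301/1021 ≈ 3.2331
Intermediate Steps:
b = 65 (b = (1/2)*130 = 65)
(-3366 + b)/(-4497 + 3476) = (-3366 + 65)/(-4497 + 3476) = -3301/(-1021) = -3301*(-1/1021) = 3301/1021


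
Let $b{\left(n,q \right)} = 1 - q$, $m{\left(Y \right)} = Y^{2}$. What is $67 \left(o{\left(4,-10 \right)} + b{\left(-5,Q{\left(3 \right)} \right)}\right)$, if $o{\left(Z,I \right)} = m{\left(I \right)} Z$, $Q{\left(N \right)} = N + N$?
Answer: $26465$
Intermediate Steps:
$Q{\left(N \right)} = 2 N$
$o{\left(Z,I \right)} = Z I^{2}$ ($o{\left(Z,I \right)} = I^{2} Z = Z I^{2}$)
$67 \left(o{\left(4,-10 \right)} + b{\left(-5,Q{\left(3 \right)} \right)}\right) = 67 \left(4 \left(-10\right)^{2} + \left(1 - 2 \cdot 3\right)\right) = 67 \left(4 \cdot 100 + \left(1 - 6\right)\right) = 67 \left(400 + \left(1 - 6\right)\right) = 67 \left(400 - 5\right) = 67 \cdot 395 = 26465$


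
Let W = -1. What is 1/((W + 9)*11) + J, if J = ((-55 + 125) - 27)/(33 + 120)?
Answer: 3937/13464 ≈ 0.29241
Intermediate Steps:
J = 43/153 (J = (70 - 27)/153 = 43*(1/153) = 43/153 ≈ 0.28105)
1/((W + 9)*11) + J = 1/((-1 + 9)*11) + 43/153 = 1/(8*11) + 43/153 = 1/88 + 43/153 = 3937/13464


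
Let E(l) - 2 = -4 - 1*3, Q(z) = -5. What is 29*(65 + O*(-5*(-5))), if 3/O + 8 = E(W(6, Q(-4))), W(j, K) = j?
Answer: 22330/13 ≈ 1717.7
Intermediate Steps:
E(l) = -5 (E(l) = 2 + (-4 - 1*3) = 2 + (-4 - 3) = 2 - 7 = -5)
O = -3/13 (O = 3/(-8 - 5) = 3/(-13) = 3*(-1/13) = -3/13 ≈ -0.23077)
29*(65 + O*(-5*(-5))) = 29*(65 - (-15)*(-5)/13) = 29*(65 - 3/13*25) = 29*(65 - 75/13) = 29*(770/13) = 22330/13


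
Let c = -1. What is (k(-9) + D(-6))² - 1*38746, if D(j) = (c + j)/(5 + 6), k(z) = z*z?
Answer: -3906810/121 ≈ -32288.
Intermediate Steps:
k(z) = z²
D(j) = -1/11 + j/11 (D(j) = (-1 + j)/(5 + 6) = (-1 + j)/11 = (-1 + j)*(1/11) = -1/11 + j/11)
(k(-9) + D(-6))² - 1*38746 = ((-9)² + (-1/11 + (1/11)*(-6)))² - 1*38746 = (81 + (-1/11 - 6/11))² - 38746 = (81 - 7/11)² - 38746 = (884/11)² - 38746 = 781456/121 - 38746 = -3906810/121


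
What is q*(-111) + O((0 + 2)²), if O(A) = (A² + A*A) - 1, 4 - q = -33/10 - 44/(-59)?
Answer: -410947/590 ≈ -696.52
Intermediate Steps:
q = 3867/590 (q = 4 - (-33/10 - 44/(-59)) = 4 - (-33*⅒ - 44*(-1/59)) = 4 - (-33/10 + 44/59) = 4 - 1*(-1507/590) = 4 + 1507/590 = 3867/590 ≈ 6.5542)
O(A) = -1 + 2*A² (O(A) = (A² + A²) - 1 = 2*A² - 1 = -1 + 2*A²)
q*(-111) + O((0 + 2)²) = (3867/590)*(-111) + (-1 + 2*((0 + 2)²)²) = -429237/590 + (-1 + 2*(2²)²) = -429237/590 + (-1 + 2*4²) = -429237/590 + (-1 + 2*16) = -429237/590 + (-1 + 32) = -429237/590 + 31 = -410947/590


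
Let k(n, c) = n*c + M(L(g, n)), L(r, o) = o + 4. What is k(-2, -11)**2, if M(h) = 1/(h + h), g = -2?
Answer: 7921/16 ≈ 495.06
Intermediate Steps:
L(r, o) = 4 + o
M(h) = 1/(2*h)
k(n, c) = 1/(2*(4 + n)) + c*n (k(n, c) = n*c + 1/(2*(4 + n)) = c*n + 1/(2*(4 + n)) = 1/(2*(4 + n)) + c*n)
k(-2, -11)**2 = ((1/2 - 11*(-2)*(4 - 2))/(4 - 2))**2 = ((1/2 - 11*(-2)*2)/2)**2 = ((1/2 + 44)/2)**2 = ((1/2)*(89/2))**2 = (89/4)**2 = 7921/16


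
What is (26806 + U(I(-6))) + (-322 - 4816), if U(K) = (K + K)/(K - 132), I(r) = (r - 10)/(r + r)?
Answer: 1061731/49 ≈ 21668.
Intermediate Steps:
I(r) = (-10 + r)/(2*r) (I(r) = (-10 + r)/((2*r)) = (-10 + r)*(1/(2*r)) = (-10 + r)/(2*r))
U(K) = 2*K/(-132 + K) (U(K) = (2*K)/(-132 + K) = 2*K/(-132 + K))
(26806 + U(I(-6))) + (-322 - 4816) = (26806 + 2*((½)*(-10 - 6)/(-6))/(-132 + (½)*(-10 - 6)/(-6))) + (-322 - 4816) = (26806 + 2*((½)*(-⅙)*(-16))/(-132 + (½)*(-⅙)*(-16))) - 5138 = (26806 + 2*(4/3)/(-132 + 4/3)) - 5138 = (26806 + 2*(4/3)/(-392/3)) - 5138 = (26806 + 2*(4/3)*(-3/392)) - 5138 = (26806 - 1/49) - 5138 = 1313493/49 - 5138 = 1061731/49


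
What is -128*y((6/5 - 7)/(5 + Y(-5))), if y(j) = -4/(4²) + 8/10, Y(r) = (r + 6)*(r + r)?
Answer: -352/5 ≈ -70.400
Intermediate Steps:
Y(r) = 2*r*(6 + r) (Y(r) = (6 + r)*(2*r) = 2*r*(6 + r))
y(j) = 11/20 (y(j) = -4/16 + 8*(⅒) = -4*1/16 + ⅘ = -¼ + ⅘ = 11/20)
-128*y((6/5 - 7)/(5 + Y(-5))) = -128*11/20 = -352/5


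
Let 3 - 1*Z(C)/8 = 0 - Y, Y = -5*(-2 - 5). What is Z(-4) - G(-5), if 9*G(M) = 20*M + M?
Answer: 947/3 ≈ 315.67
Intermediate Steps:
Y = 35 (Y = -5*(-7) = 35)
Z(C) = 304 (Z(C) = 24 - 8*(0 - 1*35) = 24 - 8*(0 - 35) = 24 - 8*(-35) = 24 + 280 = 304)
G(M) = 7*M/3 (G(M) = (20*M + M)/9 = (21*M)/9 = 7*M/3)
Z(-4) - G(-5) = 304 - 7*(-5)/3 = 304 - 1*(-35/3) = 304 + 35/3 = 947/3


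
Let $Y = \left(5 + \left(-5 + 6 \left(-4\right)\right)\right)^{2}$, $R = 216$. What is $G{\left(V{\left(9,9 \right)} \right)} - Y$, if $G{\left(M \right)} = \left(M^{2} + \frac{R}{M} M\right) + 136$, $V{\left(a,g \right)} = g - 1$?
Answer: $-160$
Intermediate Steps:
$V{\left(a,g \right)} = -1 + g$ ($V{\left(a,g \right)} = g - 1 = -1 + g$)
$G{\left(M \right)} = 352 + M^{2}$ ($G{\left(M \right)} = \left(M^{2} + \frac{216}{M} M\right) + 136 = \left(M^{2} + 216\right) + 136 = \left(216 + M^{2}\right) + 136 = 352 + M^{2}$)
$Y = 576$ ($Y = \left(5 - 29\right)^{2} = \left(-24\right)^{2} = 576$)
$G{\left(V{\left(9,9 \right)} \right)} - Y = \left(352 + \left(-1 + 9\right)^{2}\right) - 576 = \left(352 + 8^{2}\right) - 576 = \left(352 + 64\right) - 576 = 416 - 576 = -160$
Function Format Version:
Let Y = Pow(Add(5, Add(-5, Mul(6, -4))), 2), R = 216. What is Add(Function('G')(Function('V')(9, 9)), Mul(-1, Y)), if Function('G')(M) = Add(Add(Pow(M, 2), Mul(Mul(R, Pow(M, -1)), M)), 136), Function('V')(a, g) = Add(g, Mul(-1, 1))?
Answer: -160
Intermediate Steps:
Function('V')(a, g) = Add(-1, g) (Function('V')(a, g) = Add(g, -1) = Add(-1, g))
Function('G')(M) = Add(352, Pow(M, 2)) (Function('G')(M) = Add(Add(Pow(M, 2), Mul(Mul(216, Pow(M, -1)), M)), 136) = Add(Add(Pow(M, 2), 216), 136) = Add(Add(216, Pow(M, 2)), 136) = Add(352, Pow(M, 2)))
Y = 576 (Y = Pow(Add(5, Add(-5, -24)), 2) = Pow(Add(5, -29), 2) = Pow(-24, 2) = 576)
Add(Function('G')(Function('V')(9, 9)), Mul(-1, Y)) = Add(Add(352, Pow(Add(-1, 9), 2)), Mul(-1, 576)) = Add(Add(352, Pow(8, 2)), -576) = Add(Add(352, 64), -576) = Add(416, -576) = -160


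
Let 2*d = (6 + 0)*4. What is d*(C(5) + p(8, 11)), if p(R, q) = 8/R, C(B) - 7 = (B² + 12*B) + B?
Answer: 1176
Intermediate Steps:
C(B) = 7 + B² + 13*B (C(B) = 7 + ((B² + 12*B) + B) = 7 + (B² + 13*B) = 7 + B² + 13*B)
d = 12 (d = ((6 + 0)*4)/2 = (6*4)/2 = (½)*24 = 12)
d*(C(5) + p(8, 11)) = 12*((7 + 5² + 13*5) + 8/8) = 12*((7 + 25 + 65) + 8*(⅛)) = 12*(97 + 1) = 12*98 = 1176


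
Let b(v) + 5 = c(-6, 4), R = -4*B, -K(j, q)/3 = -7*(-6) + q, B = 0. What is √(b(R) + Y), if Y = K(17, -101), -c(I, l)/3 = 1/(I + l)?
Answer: √694/2 ≈ 13.172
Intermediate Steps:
K(j, q) = -126 - 3*q (K(j, q) = -3*(-7*(-6) + q) = -3*(42 + q) = -126 - 3*q)
c(I, l) = -3/(I + l)
R = 0 (R = -4*0 = 0)
b(v) = -7/2 (b(v) = -5 - 3/(-6 + 4) = -5 - 3/(-2) = -5 - 3*(-½) = -5 + 3/2 = -7/2)
Y = 177 (Y = -126 - 3*(-101) = -126 + 303 = 177)
√(b(R) + Y) = √(-7/2 + 177) = √(347/2) = √694/2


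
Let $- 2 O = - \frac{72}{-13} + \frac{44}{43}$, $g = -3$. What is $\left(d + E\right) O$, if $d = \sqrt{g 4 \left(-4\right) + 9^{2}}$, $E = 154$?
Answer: $- \frac{282436}{559} - \frac{1834 \sqrt{129}}{559} \approx -542.52$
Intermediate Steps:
$O = - \frac{1834}{559}$ ($O = - \frac{- \frac{72}{-13} + \frac{44}{43}}{2} = - \frac{\left(-72\right) \left(- \frac{1}{13}\right) + 44 \cdot \frac{1}{43}}{2} = - \frac{\frac{72}{13} + \frac{44}{43}}{2} = \left(- \frac{1}{2}\right) \frac{3668}{559} = - \frac{1834}{559} \approx -3.2809$)
$d = \sqrt{129}$ ($d = \sqrt{\left(-3\right) 4 \left(-4\right) + 9^{2}} = \sqrt{\left(-12\right) \left(-4\right) + 81} = \sqrt{48 + 81} = \sqrt{129} \approx 11.358$)
$\left(d + E\right) O = \left(\sqrt{129} + 154\right) \left(- \frac{1834}{559}\right) = \left(154 + \sqrt{129}\right) \left(- \frac{1834}{559}\right) = - \frac{282436}{559} - \frac{1834 \sqrt{129}}{559}$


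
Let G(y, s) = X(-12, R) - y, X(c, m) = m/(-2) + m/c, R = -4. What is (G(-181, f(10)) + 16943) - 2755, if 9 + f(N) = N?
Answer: 43114/3 ≈ 14371.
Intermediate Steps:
f(N) = -9 + N
X(c, m) = -m/2 + m/c (X(c, m) = m*(-½) + m/c = -m/2 + m/c)
G(y, s) = 7/3 - y (G(y, s) = (-½*(-4) - 4/(-12)) - y = (2 - 4*(-1/12)) - y = (2 + ⅓) - y = 7/3 - y)
(G(-181, f(10)) + 16943) - 2755 = ((7/3 - 1*(-181)) + 16943) - 2755 = ((7/3 + 181) + 16943) - 2755 = (550/3 + 16943) - 2755 = 51379/3 - 2755 = 43114/3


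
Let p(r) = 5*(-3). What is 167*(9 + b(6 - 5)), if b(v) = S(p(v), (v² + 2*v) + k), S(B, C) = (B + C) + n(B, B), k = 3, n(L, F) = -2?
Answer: -334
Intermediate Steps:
p(r) = -15
S(B, C) = -2 + B + C (S(B, C) = (B + C) - 2 = -2 + B + C)
b(v) = -14 + v² + 2*v (b(v) = -2 - 15 + ((v² + 2*v) + 3) = -2 - 15 + (3 + v² + 2*v) = -14 + v² + 2*v)
167*(9 + b(6 - 5)) = 167*(9 + (-14 + (6 - 5)² + 2*(6 - 5))) = 167*(9 + (-14 + 1² + 2*1)) = 167*(9 + (-14 + 1 + 2)) = 167*(9 - 11) = 167*(-2) = -334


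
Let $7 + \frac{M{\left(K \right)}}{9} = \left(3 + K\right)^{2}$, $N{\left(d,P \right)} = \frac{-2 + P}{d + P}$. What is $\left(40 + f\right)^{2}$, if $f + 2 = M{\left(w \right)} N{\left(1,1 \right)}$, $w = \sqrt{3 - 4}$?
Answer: $\frac{1573}{4} - 1809 i \approx 393.25 - 1809.0 i$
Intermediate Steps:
$N{\left(d,P \right)} = \frac{-2 + P}{P + d}$
$w = i$ ($w = \sqrt{-1} = i \approx 1.0 i$)
$M{\left(K \right)} = -63 + 9 \left(3 + K\right)^{2}$
$f = \frac{59}{2} - \frac{9 \left(3 + i\right)^{2}}{2}$ ($f = -2 + \left(-63 + 9 \left(3 + i\right)^{2}\right) \frac{-2 + 1}{1 + 1} = -2 + \left(-63 + 9 \left(3 + i\right)^{2}\right) \frac{1}{2} \left(-1\right) = -2 + \left(-63 + 9 \left(3 + i\right)^{2}\right) \left(- \frac{1}{2}\right) = -2 + \left(\frac{63}{2} - \frac{9 \left(3 + i\right)^{2}}{2}\right) = \frac{59}{2} - \frac{9 \left(3 + i\right)^{2}}{2} \approx -6.5 - 27.0 i$)
$\left(40 + f\right)^{2} = \left(40 - \left(\frac{13}{2} + 27 i\right)\right)^{2} = \left(\frac{67}{2} - 27 i\right)^{2}$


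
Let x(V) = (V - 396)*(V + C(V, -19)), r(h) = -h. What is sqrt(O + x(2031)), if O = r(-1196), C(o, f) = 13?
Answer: 4*sqrt(208946) ≈ 1828.4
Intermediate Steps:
O = 1196 (O = -1*(-1196) = 1196)
x(V) = (-396 + V)*(13 + V) (x(V) = (V - 396)*(V + 13) = (-396 + V)*(13 + V))
sqrt(O + x(2031)) = sqrt(1196 + (-5148 + 2031**2 - 383*2031)) = sqrt(1196 + (-5148 + 4124961 - 777873)) = sqrt(1196 + 3341940) = sqrt(3343136) = 4*sqrt(208946)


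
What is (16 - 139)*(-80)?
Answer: 9840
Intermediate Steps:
(16 - 139)*(-80) = -123*(-80) = 9840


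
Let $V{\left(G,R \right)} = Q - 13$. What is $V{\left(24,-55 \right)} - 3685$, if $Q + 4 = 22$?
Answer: $-3680$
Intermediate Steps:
$Q = 18$ ($Q = -4 + 22 = 18$)
$V{\left(G,R \right)} = 5$ ($V{\left(G,R \right)} = 18 - 13 = 5$)
$V{\left(24,-55 \right)} - 3685 = 5 - 3685 = -3680$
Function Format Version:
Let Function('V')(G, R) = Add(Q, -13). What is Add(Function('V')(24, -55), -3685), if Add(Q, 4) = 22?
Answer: -3680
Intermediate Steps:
Q = 18 (Q = Add(-4, 22) = 18)
Function('V')(G, R) = 5 (Function('V')(G, R) = Add(18, -13) = 5)
Add(Function('V')(24, -55), -3685) = Add(5, -3685) = -3680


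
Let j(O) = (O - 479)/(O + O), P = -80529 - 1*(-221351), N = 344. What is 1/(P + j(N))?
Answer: 688/96885401 ≈ 7.1012e-6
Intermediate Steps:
P = 140822 (P = -80529 + 221351 = 140822)
j(O) = (-479 + O)/(2*O) (j(O) = (-479 + O)/((2*O)) = (-479 + O)*(1/(2*O)) = (-479 + O)/(2*O))
1/(P + j(N)) = 1/(140822 + (½)*(-479 + 344)/344) = 1/(140822 + (½)*(1/344)*(-135)) = 1/(140822 - 135/688) = 1/(96885401/688) = 688/96885401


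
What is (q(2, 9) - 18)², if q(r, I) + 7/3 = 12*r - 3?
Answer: 4/9 ≈ 0.44444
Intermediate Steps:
q(r, I) = -16/3 + 12*r (q(r, I) = -7/3 + (12*r - 3) = -7/3 + (-3 + 12*r) = -16/3 + 12*r)
(q(2, 9) - 18)² = ((-16/3 + 12*2) - 18)² = ((-16/3 + 24) - 18)² = (56/3 - 18)² = (⅔)² = 4/9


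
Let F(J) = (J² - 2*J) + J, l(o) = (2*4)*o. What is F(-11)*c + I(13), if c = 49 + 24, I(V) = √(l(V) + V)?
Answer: 9636 + 3*√13 ≈ 9646.8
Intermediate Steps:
l(o) = 8*o
I(V) = 3*√V (I(V) = √(8*V + V) = √(9*V) = 3*√V)
c = 73
F(J) = J² - J
F(-11)*c + I(13) = -11*(-1 - 11)*73 + 3*√13 = -11*(-12)*73 + 3*√13 = 132*73 + 3*√13 = 9636 + 3*√13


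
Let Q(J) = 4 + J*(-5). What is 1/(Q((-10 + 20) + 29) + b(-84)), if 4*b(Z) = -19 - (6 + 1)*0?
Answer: -4/783 ≈ -0.0051086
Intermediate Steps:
b(Z) = -19/4 (b(Z) = (-19 - (6 + 1)*0)/4 = (-19 - 7*0)/4 = (-19 - 1*0)/4 = (-19 + 0)/4 = (¼)*(-19) = -19/4)
Q(J) = 4 - 5*J
1/(Q((-10 + 20) + 29) + b(-84)) = 1/((4 - 5*((-10 + 20) + 29)) - 19/4) = 1/((4 - 5*(10 + 29)) - 19/4) = 1/((4 - 5*39) - 19/4) = 1/((4 - 195) - 19/4) = 1/(-191 - 19/4) = 1/(-783/4) = -4/783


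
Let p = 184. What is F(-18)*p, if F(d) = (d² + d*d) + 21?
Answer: 123096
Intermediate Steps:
F(d) = 21 + 2*d² (F(d) = (d² + d²) + 21 = 2*d² + 21 = 21 + 2*d²)
F(-18)*p = (21 + 2*(-18)²)*184 = (21 + 2*324)*184 = (21 + 648)*184 = 669*184 = 123096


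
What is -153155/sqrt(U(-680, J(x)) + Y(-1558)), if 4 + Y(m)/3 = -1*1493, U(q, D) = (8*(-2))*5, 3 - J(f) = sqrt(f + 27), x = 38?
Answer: 153155*I*sqrt(4571)/4571 ≈ 2265.3*I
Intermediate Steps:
J(f) = 3 - sqrt(27 + f) (J(f) = 3 - sqrt(f + 27) = 3 - sqrt(27 + f))
U(q, D) = -80 (U(q, D) = -16*5 = -80)
Y(m) = -4491 (Y(m) = -12 + 3*(-1*1493) = -12 + 3*(-1493) = -12 - 4479 = -4491)
-153155/sqrt(U(-680, J(x)) + Y(-1558)) = -153155/sqrt(-80 - 4491) = -153155*(-I*sqrt(4571)/4571) = -(-153155)*I*sqrt(4571)/4571 = 153155*I*sqrt(4571)/4571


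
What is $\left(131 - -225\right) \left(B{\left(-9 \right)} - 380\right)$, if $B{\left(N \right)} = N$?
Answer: $-138484$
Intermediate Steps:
$\left(131 - -225\right) \left(B{\left(-9 \right)} - 380\right) = \left(131 - -225\right) \left(-9 - 380\right) = \left(131 + 225\right) \left(-389\right) = 356 \left(-389\right) = -138484$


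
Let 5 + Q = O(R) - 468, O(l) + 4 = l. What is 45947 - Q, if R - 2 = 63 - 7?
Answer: 46366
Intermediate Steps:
R = 58 (R = 2 + (63 - 7) = 2 + 56 = 58)
O(l) = -4 + l
Q = -419 (Q = -5 + ((-4 + 58) - 468) = -5 + (54 - 468) = -5 - 414 = -419)
45947 - Q = 45947 - 1*(-419) = 45947 + 419 = 46366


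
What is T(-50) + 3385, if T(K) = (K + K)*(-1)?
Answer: 3485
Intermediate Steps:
T(K) = -2*K (T(K) = (2*K)*(-1) = -2*K)
T(-50) + 3385 = -2*(-50) + 3385 = 100 + 3385 = 3485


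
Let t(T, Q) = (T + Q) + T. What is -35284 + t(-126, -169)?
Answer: -35705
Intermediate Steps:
t(T, Q) = Q + 2*T (t(T, Q) = (Q + T) + T = Q + 2*T)
-35284 + t(-126, -169) = -35284 + (-169 + 2*(-126)) = -35284 + (-169 - 252) = -35284 - 421 = -35705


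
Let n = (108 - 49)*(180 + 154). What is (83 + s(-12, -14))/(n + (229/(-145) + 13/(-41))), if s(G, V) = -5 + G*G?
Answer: 659895/58570448 ≈ 0.011267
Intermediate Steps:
n = 19706 (n = 59*334 = 19706)
s(G, V) = -5 + G**2
(83 + s(-12, -14))/(n + (229/(-145) + 13/(-41))) = (83 + (-5 + (-12)**2))/(19706 + (229/(-145) + 13/(-41))) = (83 + (-5 + 144))/(19706 + (229*(-1/145) + 13*(-1/41))) = (83 + 139)/(19706 + (-229/145 - 13/41)) = 222/(19706 - 11274/5945) = 222/(117140896/5945) = 222*(5945/117140896) = 659895/58570448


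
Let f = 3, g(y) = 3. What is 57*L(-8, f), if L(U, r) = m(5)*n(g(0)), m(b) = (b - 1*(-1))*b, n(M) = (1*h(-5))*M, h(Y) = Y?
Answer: -25650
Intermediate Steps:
n(M) = -5*M (n(M) = (1*(-5))*M = -5*M)
m(b) = b*(1 + b) (m(b) = (b + 1)*b = (1 + b)*b = b*(1 + b))
L(U, r) = -450 (L(U, r) = (5*(1 + 5))*(-5*3) = (5*6)*(-15) = 30*(-15) = -450)
57*L(-8, f) = 57*(-450) = -25650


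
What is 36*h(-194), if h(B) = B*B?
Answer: 1354896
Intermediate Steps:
h(B) = B²
36*h(-194) = 36*(-194)² = 36*37636 = 1354896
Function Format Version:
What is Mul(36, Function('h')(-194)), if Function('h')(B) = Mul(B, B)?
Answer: 1354896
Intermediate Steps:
Function('h')(B) = Pow(B, 2)
Mul(36, Function('h')(-194)) = Mul(36, Pow(-194, 2)) = Mul(36, 37636) = 1354896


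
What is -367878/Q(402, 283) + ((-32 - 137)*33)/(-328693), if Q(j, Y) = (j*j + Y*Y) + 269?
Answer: -2846892890/1893600373 ≈ -1.5034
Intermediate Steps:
Q(j, Y) = 269 + Y² + j² (Q(j, Y) = (j² + Y²) + 269 = (Y² + j²) + 269 = 269 + Y² + j²)
-367878/Q(402, 283) + ((-32 - 137)*33)/(-328693) = -367878/(269 + 283² + 402²) + ((-32 - 137)*33)/(-328693) = -367878/(269 + 80089 + 161604) - 169*33*(-1/328693) = -367878/241962 - 5577*(-1/328693) = -367878*1/241962 + 5577/328693 = -8759/5761 + 5577/328693 = -2846892890/1893600373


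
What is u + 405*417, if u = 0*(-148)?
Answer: 168885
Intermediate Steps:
u = 0
u + 405*417 = 0 + 405*417 = 0 + 168885 = 168885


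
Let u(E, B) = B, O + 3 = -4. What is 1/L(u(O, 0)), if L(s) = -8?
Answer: -1/8 ≈ -0.12500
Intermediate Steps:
O = -7 (O = -3 - 4 = -7)
1/L(u(O, 0)) = 1/(-8) = -1/8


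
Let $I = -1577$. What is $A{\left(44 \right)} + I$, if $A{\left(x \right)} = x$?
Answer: $-1533$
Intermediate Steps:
$A{\left(44 \right)} + I = 44 - 1577 = -1533$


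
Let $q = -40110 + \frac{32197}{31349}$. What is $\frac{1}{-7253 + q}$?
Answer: $- \frac{31349}{1484750490} \approx -2.1114 \cdot 10^{-5}$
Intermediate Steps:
$q = - \frac{1257376193}{31349}$ ($q = -40110 + 32197 \cdot \frac{1}{31349} = -40110 + \frac{32197}{31349} = - \frac{1257376193}{31349} \approx -40109.0$)
$\frac{1}{-7253 + q} = \frac{1}{-7253 - \frac{1257376193}{31349}} = \frac{1}{- \frac{1484750490}{31349}} = - \frac{31349}{1484750490}$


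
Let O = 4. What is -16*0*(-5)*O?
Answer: 0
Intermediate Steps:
-16*0*(-5)*O = -16*0*(-5)*4 = -0*4 = -16*0 = 0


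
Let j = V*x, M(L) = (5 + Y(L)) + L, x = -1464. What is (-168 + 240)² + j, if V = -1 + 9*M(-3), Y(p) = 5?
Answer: -85584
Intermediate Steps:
M(L) = 10 + L (M(L) = (5 + 5) + L = 10 + L)
V = 62 (V = -1 + 9*(10 - 3) = -1 + 9*7 = -1 + 63 = 62)
j = -90768 (j = 62*(-1464) = -90768)
(-168 + 240)² + j = (-168 + 240)² - 90768 = 72² - 90768 = 5184 - 90768 = -85584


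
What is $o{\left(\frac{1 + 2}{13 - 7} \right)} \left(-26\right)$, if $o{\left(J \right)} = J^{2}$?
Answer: $- \frac{13}{2} \approx -6.5$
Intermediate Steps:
$o{\left(\frac{1 + 2}{13 - 7} \right)} \left(-26\right) = \left(\frac{1 + 2}{13 - 7}\right)^{2} \left(-26\right) = \left(\frac{3}{6}\right)^{2} \left(-26\right) = \left(3 \cdot \frac{1}{6}\right)^{2} \left(-26\right) = \left(\frac{1}{2}\right)^{2} \left(-26\right) = \frac{1}{4} \left(-26\right) = - \frac{13}{2}$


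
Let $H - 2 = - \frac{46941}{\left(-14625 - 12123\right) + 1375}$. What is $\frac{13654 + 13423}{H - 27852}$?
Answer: $- \frac{687024721}{706591109} \approx -0.97231$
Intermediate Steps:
$H = \frac{97687}{25373}$ ($H = 2 - \frac{46941}{\left(-14625 - 12123\right) + 1375} = 2 - \frac{46941}{-26748 + 1375} = 2 - \frac{46941}{-25373} = 2 - - \frac{46941}{25373} = 2 + \frac{46941}{25373} = \frac{97687}{25373} \approx 3.85$)
$\frac{13654 + 13423}{H - 27852} = \frac{13654 + 13423}{\frac{97687}{25373} - 27852} = \frac{27077}{\frac{97687}{25373} - 27852} = \frac{27077}{- \frac{706591109}{25373}} = 27077 \left(- \frac{25373}{706591109}\right) = - \frac{687024721}{706591109}$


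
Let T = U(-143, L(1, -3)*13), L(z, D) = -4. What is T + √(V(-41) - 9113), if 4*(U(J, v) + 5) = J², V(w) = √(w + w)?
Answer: 20429/4 + √(-9113 + I*√82) ≈ 5107.3 + 95.462*I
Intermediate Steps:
V(w) = √2*√w (V(w) = √(2*w) = √2*√w)
U(J, v) = -5 + J²/4
T = 20429/4 (T = -5 + (¼)*(-143)² = -5 + (¼)*20449 = -5 + 20449/4 = 20429/4 ≈ 5107.3)
T + √(V(-41) - 9113) = 20429/4 + √(√2*√(-41) - 9113) = 20429/4 + √(√2*(I*√41) - 9113) = 20429/4 + √(I*√82 - 9113) = 20429/4 + √(-9113 + I*√82)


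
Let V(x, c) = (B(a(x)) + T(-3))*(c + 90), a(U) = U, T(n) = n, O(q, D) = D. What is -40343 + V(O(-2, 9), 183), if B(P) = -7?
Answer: -43073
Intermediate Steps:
V(x, c) = -900 - 10*c (V(x, c) = (-7 - 3)*(c + 90) = -10*(90 + c) = -900 - 10*c)
-40343 + V(O(-2, 9), 183) = -40343 + (-900 - 10*183) = -40343 + (-900 - 1830) = -40343 - 2730 = -43073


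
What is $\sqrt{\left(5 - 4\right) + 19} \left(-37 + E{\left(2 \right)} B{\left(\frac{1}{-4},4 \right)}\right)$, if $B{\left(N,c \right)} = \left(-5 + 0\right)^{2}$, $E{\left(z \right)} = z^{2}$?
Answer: $126 \sqrt{5} \approx 281.74$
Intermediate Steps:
$B{\left(N,c \right)} = 25$ ($B{\left(N,c \right)} = \left(-5\right)^{2} = 25$)
$\sqrt{\left(5 - 4\right) + 19} \left(-37 + E{\left(2 \right)} B{\left(\frac{1}{-4},4 \right)}\right) = \sqrt{\left(5 - 4\right) + 19} \left(-37 + 2^{2} \cdot 25\right) = \sqrt{\left(5 - 4\right) + 19} \left(-37 + 4 \cdot 25\right) = \sqrt{1 + 19} \left(-37 + 100\right) = \sqrt{20} \cdot 63 = 2 \sqrt{5} \cdot 63 = 126 \sqrt{5}$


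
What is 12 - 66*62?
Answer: -4080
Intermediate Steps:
12 - 66*62 = 12 - 4092 = -4080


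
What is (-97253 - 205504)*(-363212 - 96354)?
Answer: 139136823462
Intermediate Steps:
(-97253 - 205504)*(-363212 - 96354) = -302757*(-459566) = 139136823462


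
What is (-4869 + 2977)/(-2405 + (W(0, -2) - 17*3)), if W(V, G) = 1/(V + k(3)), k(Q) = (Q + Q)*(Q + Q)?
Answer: 68112/88415 ≈ 0.77037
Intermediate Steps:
k(Q) = 4*Q² (k(Q) = (2*Q)*(2*Q) = 4*Q²)
W(V, G) = 1/(36 + V) (W(V, G) = 1/(V + 4*3²) = 1/(V + 4*9) = 1/(V + 36) = 1/(36 + V))
(-4869 + 2977)/(-2405 + (W(0, -2) - 17*3)) = (-4869 + 2977)/(-2405 + (1/(36 + 0) - 17*3)) = -1892/(-2405 + (1/36 - 51)) = -1892/(-2405 - 1835/36) = -1892/(-88415/36) = -1892*(-36/88415) = 68112/88415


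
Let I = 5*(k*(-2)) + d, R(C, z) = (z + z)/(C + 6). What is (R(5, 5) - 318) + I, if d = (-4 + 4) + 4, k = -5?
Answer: -2894/11 ≈ -263.09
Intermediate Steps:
R(C, z) = 2*z/(6 + C) (R(C, z) = (2*z)/(6 + C) = 2*z/(6 + C))
d = 4 (d = 0 + 4 = 4)
I = 54 (I = 5*(-5*(-2)) + 4 = 5*10 + 4 = 50 + 4 = 54)
(R(5, 5) - 318) + I = (2*5/(6 + 5) - 318) + 54 = (2*5/11 - 318) + 54 = (2*5*(1/11) - 318) + 54 = (10/11 - 318) + 54 = -3488/11 + 54 = -2894/11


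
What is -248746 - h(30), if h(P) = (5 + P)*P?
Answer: -249796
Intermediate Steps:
h(P) = P*(5 + P)
-248746 - h(30) = -248746 - 30*(5 + 30) = -248746 - 30*35 = -248746 - 1*1050 = -248746 - 1050 = -249796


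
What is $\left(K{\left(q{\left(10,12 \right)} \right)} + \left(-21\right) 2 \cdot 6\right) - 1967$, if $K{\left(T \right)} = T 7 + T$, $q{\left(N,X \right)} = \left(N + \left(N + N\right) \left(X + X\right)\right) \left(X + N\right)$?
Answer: $84021$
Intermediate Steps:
$q{\left(N,X \right)} = \left(N + X\right) \left(N + 4 N X\right)$ ($q{\left(N,X \right)} = \left(N + 2 N 2 X\right) \left(N + X\right) = \left(N + 4 N X\right) \left(N + X\right) = \left(N + X\right) \left(N + 4 N X\right)$)
$K{\left(T \right)} = 8 T$ ($K{\left(T \right)} = 7 T + T = 8 T$)
$\left(K{\left(q{\left(10,12 \right)} \right)} + \left(-21\right) 2 \cdot 6\right) - 1967 = \left(8 \cdot 10 \left(10 + 12 + 4 \cdot 12^{2} + 4 \cdot 10 \cdot 12\right) + \left(-21\right) 2 \cdot 6\right) - 1967 = \left(8 \cdot 10 \left(10 + 12 + 4 \cdot 144 + 480\right) - 252\right) - 1967 = \left(8 \cdot 10 \left(10 + 12 + 576 + 480\right) - 252\right) - 1967 = \left(8 \cdot 10 \cdot 1078 - 252\right) - 1967 = \left(8 \cdot 10780 - 252\right) - 1967 = \left(86240 - 252\right) - 1967 = 85988 - 1967 = 84021$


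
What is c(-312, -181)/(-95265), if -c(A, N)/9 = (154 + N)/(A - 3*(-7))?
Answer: 9/1026745 ≈ 8.7656e-6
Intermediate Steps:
c(A, N) = -9*(154 + N)/(21 + A) (c(A, N) = -9*(154 + N)/(A - 3*(-7)) = -9*(154 + N)/(A + 21) = -9*(154 + N)/(21 + A))
c(-312, -181)/(-95265) = (9*(-154 - 1*(-181))/(21 - 312))/(-95265) = (9*(-154 + 181)/(-291))*(-1/95265) = (9*(-1/291)*27)*(-1/95265) = -81/97*(-1/95265) = 9/1026745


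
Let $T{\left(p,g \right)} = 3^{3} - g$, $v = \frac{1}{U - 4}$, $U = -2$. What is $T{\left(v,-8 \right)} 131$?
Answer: $4585$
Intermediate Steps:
$v = - \frac{1}{6}$ ($v = \frac{1}{-2 - 4} = \frac{1}{-6} = - \frac{1}{6} \approx -0.16667$)
$T{\left(p,g \right)} = 27 - g$
$T{\left(v,-8 \right)} 131 = \left(27 - -8\right) 131 = \left(27 + 8\right) 131 = 35 \cdot 131 = 4585$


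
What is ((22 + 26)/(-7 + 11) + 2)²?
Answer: 196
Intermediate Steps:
((22 + 26)/(-7 + 11) + 2)² = (48/4 + 2)² = (48*(¼) + 2)² = (12 + 2)² = 14² = 196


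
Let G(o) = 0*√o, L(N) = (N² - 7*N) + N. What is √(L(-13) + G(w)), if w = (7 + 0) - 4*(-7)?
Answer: √247 ≈ 15.716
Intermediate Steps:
L(N) = N² - 6*N
w = 35 (w = 7 + 28 = 35)
G(o) = 0
√(L(-13) + G(w)) = √(-13*(-6 - 13) + 0) = √(-13*(-19) + 0) = √(247 + 0) = √247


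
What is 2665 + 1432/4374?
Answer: 5829071/2187 ≈ 2665.3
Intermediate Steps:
2665 + 1432/4374 = 2665 + 1432*(1/4374) = 2665 + 716/2187 = 5829071/2187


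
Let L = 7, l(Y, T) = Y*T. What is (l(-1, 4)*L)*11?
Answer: -308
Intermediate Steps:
l(Y, T) = T*Y
(l(-1, 4)*L)*11 = ((4*(-1))*7)*11 = -4*7*11 = -28*11 = -308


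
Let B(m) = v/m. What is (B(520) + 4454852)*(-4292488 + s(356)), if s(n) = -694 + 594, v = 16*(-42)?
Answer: -1242984514826048/65 ≈ -1.9123e+13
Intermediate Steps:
v = -672
B(m) = -672/m
s(n) = -100
(B(520) + 4454852)*(-4292488 + s(356)) = (-672/520 + 4454852)*(-4292488 - 100) = (-672*1/520 + 4454852)*(-4292588) = (-84/65 + 4454852)*(-4292588) = (289565296/65)*(-4292588) = -1242984514826048/65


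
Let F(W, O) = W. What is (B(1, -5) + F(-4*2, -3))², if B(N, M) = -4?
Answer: 144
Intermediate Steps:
(B(1, -5) + F(-4*2, -3))² = (-4 - 4*2)² = (-4 - 8)² = (-12)² = 144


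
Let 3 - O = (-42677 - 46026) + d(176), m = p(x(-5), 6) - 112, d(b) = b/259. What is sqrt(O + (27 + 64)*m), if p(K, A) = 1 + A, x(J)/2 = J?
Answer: sqrt(5309482647)/259 ≈ 281.34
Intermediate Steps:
x(J) = 2*J
d(b) = b/259 (d(b) = b*(1/259) = b/259)
m = -105 (m = (1 + 6) - 112 = 7 - 112 = -105)
O = 22974678/259 (O = 3 - ((-42677 - 46026) + (1/259)*176) = 3 - (-88703 + 176/259) = 3 - 1*(-22973901/259) = 3 + 22973901/259 = 22974678/259 ≈ 88705.)
sqrt(O + (27 + 64)*m) = sqrt(22974678/259 + (27 + 64)*(-105)) = sqrt(22974678/259 + 91*(-105)) = sqrt(22974678/259 - 9555) = sqrt(20499933/259) = sqrt(5309482647)/259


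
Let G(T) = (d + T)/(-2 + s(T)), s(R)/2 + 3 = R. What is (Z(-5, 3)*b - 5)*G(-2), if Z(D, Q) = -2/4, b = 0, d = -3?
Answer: -25/12 ≈ -2.0833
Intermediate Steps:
s(R) = -6 + 2*R
Z(D, Q) = -1/2 (Z(D, Q) = -2*1/4 = -1/2)
G(T) = (-3 + T)/(-8 + 2*T) (G(T) = (-3 + T)/(-2 + (-6 + 2*T)) = (-3 + T)/(-8 + 2*T))
(Z(-5, 3)*b - 5)*G(-2) = (-1/2*0 - 5)*((-3 - 2)/(2*(-4 - 2))) = (0 - 5)*((1/2)*(-5)/(-6)) = -5*(-1)*(-5)/(2*6) = -5*5/12 = -25/12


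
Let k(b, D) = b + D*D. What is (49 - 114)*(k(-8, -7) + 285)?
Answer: -21190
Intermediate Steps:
k(b, D) = b + D²
(49 - 114)*(k(-8, -7) + 285) = (49 - 114)*((-8 + (-7)²) + 285) = -65*((-8 + 49) + 285) = -65*(41 + 285) = -65*326 = -21190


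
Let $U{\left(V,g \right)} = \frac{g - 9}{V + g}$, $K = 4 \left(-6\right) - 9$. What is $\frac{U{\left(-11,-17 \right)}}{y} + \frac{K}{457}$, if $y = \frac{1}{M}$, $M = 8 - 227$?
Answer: $- \frac{1301541}{6398} \approx -203.43$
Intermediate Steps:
$K = -33$ ($K = -24 - 9 = -33$)
$U{\left(V,g \right)} = \frac{-9 + g}{V + g}$
$M = -219$ ($M = 8 - 227 = -219$)
$y = - \frac{1}{219}$ ($y = \frac{1}{-219} = - \frac{1}{219} \approx -0.0045662$)
$\frac{U{\left(-11,-17 \right)}}{y} + \frac{K}{457} = \frac{\frac{1}{-11 - 17} \left(-9 - 17\right)}{- \frac{1}{219}} - \frac{33}{457} = \frac{1}{-28} \left(-26\right) \left(-219\right) - \frac{33}{457} = \left(- \frac{1}{28}\right) \left(-26\right) \left(-219\right) - \frac{33}{457} = \frac{13}{14} \left(-219\right) - \frac{33}{457} = - \frac{2847}{14} - \frac{33}{457} = - \frac{1301541}{6398}$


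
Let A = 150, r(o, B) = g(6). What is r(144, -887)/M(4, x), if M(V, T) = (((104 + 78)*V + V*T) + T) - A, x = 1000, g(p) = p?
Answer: 3/2789 ≈ 0.0010757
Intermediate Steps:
r(o, B) = 6
M(V, T) = -150 + T + 182*V + T*V (M(V, T) = (((104 + 78)*V + V*T) + T) - 1*150 = ((182*V + T*V) + T) - 150 = (T + 182*V + T*V) - 150 = -150 + T + 182*V + T*V)
r(144, -887)/M(4, x) = 6/(-150 + 1000 + 182*4 + 1000*4) = 6/(-150 + 1000 + 728 + 4000) = 6/5578 = 6*(1/5578) = 3/2789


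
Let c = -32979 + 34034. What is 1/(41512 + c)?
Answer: 1/42567 ≈ 2.3492e-5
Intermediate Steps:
c = 1055
1/(41512 + c) = 1/(41512 + 1055) = 1/42567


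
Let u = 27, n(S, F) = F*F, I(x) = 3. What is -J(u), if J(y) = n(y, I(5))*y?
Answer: -243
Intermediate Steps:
n(S, F) = F²
J(y) = 9*y (J(y) = 3²*y = 9*y)
-J(u) = -9*27 = -1*243 = -243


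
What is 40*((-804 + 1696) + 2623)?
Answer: 140600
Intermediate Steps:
40*((-804 + 1696) + 2623) = 40*(892 + 2623) = 40*3515 = 140600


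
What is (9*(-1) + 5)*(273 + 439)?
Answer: -2848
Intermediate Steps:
(9*(-1) + 5)*(273 + 439) = (-9 + 5)*712 = -4*712 = -2848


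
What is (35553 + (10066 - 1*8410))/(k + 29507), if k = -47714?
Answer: -12403/6069 ≈ -2.0437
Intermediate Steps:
(35553 + (10066 - 1*8410))/(k + 29507) = (35553 + (10066 - 1*8410))/(-47714 + 29507) = (35553 + (10066 - 8410))/(-18207) = (35553 + 1656)*(-1/18207) = 37209*(-1/18207) = -12403/6069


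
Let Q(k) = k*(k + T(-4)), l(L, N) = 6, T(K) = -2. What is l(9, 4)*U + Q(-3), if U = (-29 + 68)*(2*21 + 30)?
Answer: 16863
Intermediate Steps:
Q(k) = k*(-2 + k) (Q(k) = k*(k - 2) = k*(-2 + k))
U = 2808 (U = 39*(42 + 30) = 39*72 = 2808)
l(9, 4)*U + Q(-3) = 6*2808 - 3*(-2 - 3) = 16848 - 3*(-5) = 16848 + 15 = 16863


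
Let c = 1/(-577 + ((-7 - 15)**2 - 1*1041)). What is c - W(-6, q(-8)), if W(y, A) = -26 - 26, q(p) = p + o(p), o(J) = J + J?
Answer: 58967/1134 ≈ 51.999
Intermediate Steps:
o(J) = 2*J
q(p) = 3*p (q(p) = p + 2*p = 3*p)
c = -1/1134 (c = 1/(-577 + ((-22)**2 - 1041)) = 1/(-577 + (484 - 1041)) = 1/(-577 - 557) = 1/(-1134) = -1/1134 ≈ -0.00088183)
W(y, A) = -52
c - W(-6, q(-8)) = -1/1134 - 1*(-52) = -1/1134 + 52 = 58967/1134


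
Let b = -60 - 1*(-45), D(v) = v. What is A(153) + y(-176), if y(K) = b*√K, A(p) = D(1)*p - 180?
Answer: -27 - 60*I*√11 ≈ -27.0 - 199.0*I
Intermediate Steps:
A(p) = -180 + p (A(p) = 1*p - 180 = p - 180 = -180 + p)
b = -15 (b = -60 + 45 = -15)
y(K) = -15*√K
A(153) + y(-176) = (-180 + 153) - 60*I*√11 = -27 - 60*I*√11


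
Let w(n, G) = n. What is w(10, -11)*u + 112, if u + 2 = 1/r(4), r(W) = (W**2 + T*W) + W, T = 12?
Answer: 3133/34 ≈ 92.147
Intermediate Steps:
r(W) = W**2 + 13*W (r(W) = (W**2 + 12*W) + W = W**2 + 13*W)
u = -135/68 (u = -2 + 1/(4*(13 + 4)) = -2 + 1/(4*17) = -2 + 1/68 = -135/68 ≈ -1.9853)
w(10, -11)*u + 112 = 10*(-135/68) + 112 = -675/34 + 112 = 3133/34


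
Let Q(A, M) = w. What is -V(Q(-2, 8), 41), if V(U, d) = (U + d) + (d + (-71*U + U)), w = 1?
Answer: -13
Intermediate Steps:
Q(A, M) = 1
V(U, d) = -69*U + 2*d (V(U, d) = (U + d) + (d - 70*U) = -69*U + 2*d)
-V(Q(-2, 8), 41) = -(-69*1 + 2*41) = -(-69 + 82) = -1*13 = -13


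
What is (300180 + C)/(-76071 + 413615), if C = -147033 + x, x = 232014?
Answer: 385161/337544 ≈ 1.1411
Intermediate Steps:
C = 84981 (C = -147033 + 232014 = 84981)
(300180 + C)/(-76071 + 413615) = (300180 + 84981)/(-76071 + 413615) = 385161/337544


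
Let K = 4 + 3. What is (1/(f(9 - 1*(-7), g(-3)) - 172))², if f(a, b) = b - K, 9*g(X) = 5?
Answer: 81/2579236 ≈ 3.1405e-5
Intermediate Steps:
K = 7
g(X) = 5/9 (g(X) = (⅑)*5 = 5/9)
f(a, b) = -7 + b (f(a, b) = b - 1*7 = b - 7 = -7 + b)
(1/(f(9 - 1*(-7), g(-3)) - 172))² = (1/((-7 + 5/9) - 172))² = (1/(-58/9 - 172))² = (1/(-1606/9))² = (-9/1606)² = 81/2579236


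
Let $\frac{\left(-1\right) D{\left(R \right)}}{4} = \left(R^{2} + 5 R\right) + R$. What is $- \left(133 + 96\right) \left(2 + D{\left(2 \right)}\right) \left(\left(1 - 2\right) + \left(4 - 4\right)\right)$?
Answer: $-14198$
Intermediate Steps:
$D{\left(R \right)} = - 24 R - 4 R^{2}$ ($D{\left(R \right)} = - 4 \left(\left(R^{2} + 5 R\right) + R\right) = - 4 \left(R^{2} + 6 R\right) = - 24 R - 4 R^{2}$)
$- \left(133 + 96\right) \left(2 + D{\left(2 \right)}\right) \left(\left(1 - 2\right) + \left(4 - 4\right)\right) = - \left(133 + 96\right) \left(2 - 8 \left(6 + 2\right)\right) \left(\left(1 - 2\right) + \left(4 - 4\right)\right) = - 229 \left(2 - 8 \cdot 8\right) \left(-1 + \left(4 - 4\right)\right) = - 229 \left(2 - 64\right) \left(-1 + 0\right) = - 229 \left(\left(-62\right) \left(-1\right)\right) = - 229 \cdot 62 = \left(-1\right) 14198 = -14198$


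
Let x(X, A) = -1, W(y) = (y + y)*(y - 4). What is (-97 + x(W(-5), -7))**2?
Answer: 9604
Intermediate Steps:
W(y) = 2*y*(-4 + y) (W(y) = (2*y)*(-4 + y) = 2*y*(-4 + y))
(-97 + x(W(-5), -7))**2 = (-97 - 1)**2 = (-98)**2 = 9604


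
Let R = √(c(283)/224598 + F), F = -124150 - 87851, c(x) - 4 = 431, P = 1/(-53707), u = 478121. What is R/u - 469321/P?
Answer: 25205822947 + I*√1188248200734386/35795006786 ≈ 2.5206e+10 + 0.00096301*I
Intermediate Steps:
P = -1/53707 ≈ -1.8620e-5
c(x) = 435 (c(x) = 4 + 431 = 435)
F = -212001
R = I*√1188248200734386/74866 (R = √(435/224598 - 212001) = √(435*(1/224598) - 212001) = √(145/74866 - 212001) = √(-15871666721/74866) = I*√1188248200734386/74866 ≈ 460.44*I)
R/u - 469321/P = (I*√1188248200734386/74866)/478121 - 469321/(-1/53707) = (I*√1188248200734386/74866)*(1/478121) - 469321*(-53707) = I*√1188248200734386/35795006786 + 25205822947 = 25205822947 + I*√1188248200734386/35795006786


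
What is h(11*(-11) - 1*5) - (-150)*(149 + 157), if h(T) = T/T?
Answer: 45901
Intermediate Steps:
h(T) = 1
h(11*(-11) - 1*5) - (-150)*(149 + 157) = 1 - (-150)*(149 + 157) = 1 - (-150)*306 = 1 - 1*(-45900) = 1 + 45900 = 45901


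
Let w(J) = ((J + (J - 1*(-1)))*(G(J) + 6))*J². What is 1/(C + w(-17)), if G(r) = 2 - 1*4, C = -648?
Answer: -1/38796 ≈ -2.5776e-5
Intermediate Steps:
G(r) = -2 (G(r) = 2 - 4 = -2)
w(J) = J²*(4 + 8*J) (w(J) = ((J + (J - 1*(-1)))*(-2 + 6))*J² = ((J + (J + 1))*4)*J² = ((J + (1 + J))*4)*J² = ((1 + 2*J)*4)*J² = (4 + 8*J)*J² = J²*(4 + 8*J))
1/(C + w(-17)) = 1/(-648 + (-17)²*(4 + 8*(-17))) = 1/(-648 + 289*(4 - 136)) = 1/(-648 + 289*(-132)) = 1/(-648 - 38148) = 1/(-38796) = -1/38796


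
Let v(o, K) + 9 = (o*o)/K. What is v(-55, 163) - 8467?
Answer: -1378563/163 ≈ -8457.4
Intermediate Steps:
v(o, K) = -9 + o²/K (v(o, K) = -9 + (o*o)/K = -9 + o²/K)
v(-55, 163) - 8467 = (-9 + (-55)²/163) - 8467 = (-9 + (1/163)*3025) - 8467 = (-9 + 3025/163) - 8467 = 1558/163 - 8467 = -1378563/163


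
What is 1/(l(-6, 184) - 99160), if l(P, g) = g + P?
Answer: -1/98982 ≈ -1.0103e-5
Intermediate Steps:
l(P, g) = P + g
1/(l(-6, 184) - 99160) = 1/((-6 + 184) - 99160) = 1/(178 - 99160) = 1/(-98982) = -1/98982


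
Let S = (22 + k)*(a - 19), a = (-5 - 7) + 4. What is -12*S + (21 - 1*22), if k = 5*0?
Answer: 7127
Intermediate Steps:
k = 0
a = -8 (a = -12 + 4 = -8)
S = -594 (S = (22 + 0)*(-8 - 19) = 22*(-27) = -594)
-12*S + (21 - 1*22) = -12*(-594) + (21 - 1*22) = 7128 + (21 - 22) = 7128 - 1 = 7127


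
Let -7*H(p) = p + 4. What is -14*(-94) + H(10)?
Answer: 1314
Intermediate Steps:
H(p) = -4/7 - p/7 (H(p) = -(p + 4)/7 = -(4 + p)/7 = -4/7 - p/7)
-14*(-94) + H(10) = -14*(-94) + (-4/7 - ⅐*10) = 1316 + (-4/7 - 10/7) = 1316 - 2 = 1314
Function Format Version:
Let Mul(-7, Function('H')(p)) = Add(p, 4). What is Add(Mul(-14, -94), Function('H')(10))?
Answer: 1314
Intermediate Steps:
Function('H')(p) = Add(Rational(-4, 7), Mul(Rational(-1, 7), p)) (Function('H')(p) = Mul(Rational(-1, 7), Add(p, 4)) = Mul(Rational(-1, 7), Add(4, p)) = Add(Rational(-4, 7), Mul(Rational(-1, 7), p)))
Add(Mul(-14, -94), Function('H')(10)) = Add(Mul(-14, -94), Add(Rational(-4, 7), Mul(Rational(-1, 7), 10))) = Add(1316, Add(Rational(-4, 7), Rational(-10, 7))) = Add(1316, -2) = 1314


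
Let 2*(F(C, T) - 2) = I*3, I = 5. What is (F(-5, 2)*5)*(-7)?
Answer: -665/2 ≈ -332.50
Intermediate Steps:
F(C, T) = 19/2 (F(C, T) = 2 + (5*3)/2 = 2 + (½)*15 = 2 + 15/2 = 19/2)
(F(-5, 2)*5)*(-7) = ((19/2)*5)*(-7) = (95/2)*(-7) = -665/2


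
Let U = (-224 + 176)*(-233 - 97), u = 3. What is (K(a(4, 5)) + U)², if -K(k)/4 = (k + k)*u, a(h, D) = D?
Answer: 247118400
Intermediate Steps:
K(k) = -24*k (K(k) = -4*(k + k)*3 = -4*2*k*3 = -24*k)
U = 15840 (U = -48*(-330) = 15840)
(K(a(4, 5)) + U)² = (-24*5 + 15840)² = (-120 + 15840)² = 15720² = 247118400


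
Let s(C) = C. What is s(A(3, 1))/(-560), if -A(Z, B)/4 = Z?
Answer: 3/140 ≈ 0.021429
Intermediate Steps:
A(Z, B) = -4*Z
s(A(3, 1))/(-560) = -4*3/(-560) = -12*(-1/560) = 3/140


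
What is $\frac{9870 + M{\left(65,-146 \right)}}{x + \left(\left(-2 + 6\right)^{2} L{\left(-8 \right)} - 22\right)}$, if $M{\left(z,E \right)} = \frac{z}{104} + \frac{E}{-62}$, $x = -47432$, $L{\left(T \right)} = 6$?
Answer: $- \frac{2448499}{11744784} \approx -0.20848$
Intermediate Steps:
$M{\left(z,E \right)} = - \frac{E}{62} + \frac{z}{104}$ ($M{\left(z,E \right)} = z \frac{1}{104} + E \left(- \frac{1}{62}\right) = \frac{z}{104} - \frac{E}{62} = - \frac{E}{62} + \frac{z}{104}$)
$\frac{9870 + M{\left(65,-146 \right)}}{x + \left(\left(-2 + 6\right)^{2} L{\left(-8 \right)} - 22\right)} = \frac{9870 + \left(\left(- \frac{1}{62}\right) \left(-146\right) + \frac{1}{104} \cdot 65\right)}{-47432 - \left(22 - \left(-2 + 6\right)^{2} \cdot 6\right)} = \frac{9870 + \left(\frac{73}{31} + \frac{5}{8}\right)}{-47432 - \left(22 - 4^{2} \cdot 6\right)} = \frac{9870 + \frac{739}{248}}{-47432 + \left(16 \cdot 6 - 22\right)} = \frac{2448499}{248 \left(-47432 + \left(96 - 22\right)\right)} = \frac{2448499}{248 \left(-47432 + 74\right)} = \frac{2448499}{248 \left(-47358\right)} = \frac{2448499}{248} \left(- \frac{1}{47358}\right) = - \frac{2448499}{11744784}$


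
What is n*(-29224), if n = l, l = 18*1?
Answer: -526032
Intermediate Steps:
l = 18
n = 18
n*(-29224) = 18*(-29224) = -526032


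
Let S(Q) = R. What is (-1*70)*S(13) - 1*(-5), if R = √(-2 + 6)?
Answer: -135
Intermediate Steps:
R = 2 (R = √4 = 2)
S(Q) = 2
(-1*70)*S(13) - 1*(-5) = -1*70*2 - 1*(-5) = -70*2 + 5 = -140 + 5 = -135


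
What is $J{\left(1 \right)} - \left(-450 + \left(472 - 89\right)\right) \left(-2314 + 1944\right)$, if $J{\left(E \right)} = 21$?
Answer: $-24769$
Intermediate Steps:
$J{\left(1 \right)} - \left(-450 + \left(472 - 89\right)\right) \left(-2314 + 1944\right) = 21 - \left(-450 + \left(472 - 89\right)\right) \left(-2314 + 1944\right) = 21 - \left(-450 + \left(472 - 89\right)\right) \left(-370\right) = 21 - \left(-450 + 383\right) \left(-370\right) = 21 - \left(-67\right) \left(-370\right) = 21 - 24790 = -24769$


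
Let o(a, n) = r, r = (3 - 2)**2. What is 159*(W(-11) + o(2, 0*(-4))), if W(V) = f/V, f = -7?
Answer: 2862/11 ≈ 260.18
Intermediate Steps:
r = 1 (r = 1**2 = 1)
o(a, n) = 1
W(V) = -7/V
159*(W(-11) + o(2, 0*(-4))) = 159*(-7/(-11) + 1) = 159*(-7*(-1/11) + 1) = 159*(7/11 + 1) = 159*(18/11) = 2862/11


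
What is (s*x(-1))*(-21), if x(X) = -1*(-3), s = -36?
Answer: 2268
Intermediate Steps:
x(X) = 3
(s*x(-1))*(-21) = -36*3*(-21) = -108*(-21) = 2268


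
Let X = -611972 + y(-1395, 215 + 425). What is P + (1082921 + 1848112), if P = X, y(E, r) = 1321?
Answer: 2320382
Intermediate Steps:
X = -610651 (X = -611972 + 1321 = -610651)
P = -610651
P + (1082921 + 1848112) = -610651 + (1082921 + 1848112) = -610651 + 2931033 = 2320382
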